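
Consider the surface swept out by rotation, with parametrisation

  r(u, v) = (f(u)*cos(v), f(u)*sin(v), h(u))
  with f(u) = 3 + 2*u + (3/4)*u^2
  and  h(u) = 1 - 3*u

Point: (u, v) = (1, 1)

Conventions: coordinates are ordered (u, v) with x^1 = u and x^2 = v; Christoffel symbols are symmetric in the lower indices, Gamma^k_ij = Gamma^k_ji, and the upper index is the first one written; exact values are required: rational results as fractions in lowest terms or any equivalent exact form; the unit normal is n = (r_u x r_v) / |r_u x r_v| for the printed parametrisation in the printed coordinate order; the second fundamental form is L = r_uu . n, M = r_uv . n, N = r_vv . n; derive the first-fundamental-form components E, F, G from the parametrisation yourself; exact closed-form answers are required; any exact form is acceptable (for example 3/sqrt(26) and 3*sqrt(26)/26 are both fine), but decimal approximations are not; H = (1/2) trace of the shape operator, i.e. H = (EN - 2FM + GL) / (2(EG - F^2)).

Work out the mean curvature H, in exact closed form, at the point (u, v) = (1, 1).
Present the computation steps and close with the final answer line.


f = 23/4, f' = 7/2, f'' = 3/2, h' = -3, h'' = 0
E = 85/4, F = 0, G = 529/16; answer radicand W^2 = 85/4
unnormalised second-form numerators: l = 9/2, m = 0, n = -69/4; L = l/sqrt(85/4), and similarly M = m/sqrt(W^2), N = n/sqrt(W^2)
H = (E*n - 2*F*m + G*l) / (2*(EG - F^2)*sqrt(W^2)); E*n - 2*F*m + G*l = -6969/32, EG - F^2 = 44965/64, so H = (-303/1955)/sqrt(85/4)

Answer: H = -606*sqrt(85)/166175


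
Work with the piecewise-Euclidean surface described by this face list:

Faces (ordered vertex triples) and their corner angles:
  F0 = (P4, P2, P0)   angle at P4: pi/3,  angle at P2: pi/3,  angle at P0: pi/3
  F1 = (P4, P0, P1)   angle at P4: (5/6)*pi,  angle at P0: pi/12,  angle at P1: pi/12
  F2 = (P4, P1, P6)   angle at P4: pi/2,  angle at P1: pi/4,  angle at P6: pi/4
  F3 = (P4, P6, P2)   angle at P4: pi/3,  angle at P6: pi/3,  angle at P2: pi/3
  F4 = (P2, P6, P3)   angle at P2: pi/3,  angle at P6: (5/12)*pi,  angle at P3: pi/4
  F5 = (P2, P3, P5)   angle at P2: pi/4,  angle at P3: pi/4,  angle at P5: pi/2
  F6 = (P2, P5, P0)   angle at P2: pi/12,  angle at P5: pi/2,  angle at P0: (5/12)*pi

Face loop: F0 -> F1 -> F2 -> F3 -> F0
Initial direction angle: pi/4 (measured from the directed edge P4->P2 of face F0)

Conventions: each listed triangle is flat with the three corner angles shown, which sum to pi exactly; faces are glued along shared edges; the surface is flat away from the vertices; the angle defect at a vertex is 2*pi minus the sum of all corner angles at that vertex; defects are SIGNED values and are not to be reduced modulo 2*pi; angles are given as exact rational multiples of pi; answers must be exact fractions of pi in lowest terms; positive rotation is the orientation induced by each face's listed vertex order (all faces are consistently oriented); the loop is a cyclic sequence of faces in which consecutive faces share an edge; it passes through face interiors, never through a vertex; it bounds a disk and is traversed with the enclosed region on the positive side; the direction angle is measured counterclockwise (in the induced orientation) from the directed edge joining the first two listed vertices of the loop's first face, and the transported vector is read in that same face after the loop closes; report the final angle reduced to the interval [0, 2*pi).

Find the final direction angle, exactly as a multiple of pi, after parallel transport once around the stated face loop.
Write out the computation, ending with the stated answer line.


enclosed vertex P4: corner angles sum to 2*pi, defect = 2*pi - 2*pi = 0
transport around the loop rotates by the sum of enclosed defects; add to the initial angle mod 2*pi
final angle = pi/4 + 0 = pi/4 (mod 2*pi)

Answer: final direction angle = pi/4


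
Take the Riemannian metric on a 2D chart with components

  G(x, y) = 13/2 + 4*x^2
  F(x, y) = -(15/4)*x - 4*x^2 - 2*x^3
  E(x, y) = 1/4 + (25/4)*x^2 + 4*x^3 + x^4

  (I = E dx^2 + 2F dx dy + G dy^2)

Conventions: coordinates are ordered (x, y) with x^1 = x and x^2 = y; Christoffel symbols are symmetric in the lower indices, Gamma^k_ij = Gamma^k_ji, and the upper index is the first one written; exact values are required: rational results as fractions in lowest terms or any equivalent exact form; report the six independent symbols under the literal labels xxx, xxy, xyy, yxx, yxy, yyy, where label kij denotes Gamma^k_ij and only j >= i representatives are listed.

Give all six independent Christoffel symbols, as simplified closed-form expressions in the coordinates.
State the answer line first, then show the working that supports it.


Answer: Gamma_xxx = (-64*x^5 - 256*x^4 - 384*x^3 - 96*x^2 + 425*x)/(8*x^4 - 64*x^3 + 441*x^2 + 26), Gamma_xxy = (128*x^4 + 256*x^3 + 240*x^2)/(8*x^4 - 64*x^3 + 441*x^2 + 26), Gamma_xyy = (-256*x^3 - 416*x)/(8*x^4 - 64*x^3 + 441*x^2 + 26), Gamma_yxx = (-32*x^6 - 192*x^5 - 468*x^4 - 280*x^3 - 24*x^2 - 32*x - 15)/(8*x^4 - 64*x^3 + 441*x^2 + 26), Gamma_yxy = (64*x^5 + 256*x^4 + 400*x^3 + 16*x)/(8*x^4 - 64*x^3 + 441*x^2 + 26), Gamma_yyy = (-128*x^4 - 256*x^3 - 240*x^2)/(8*x^4 - 64*x^3 + 441*x^2 + 26)

E = 1/4 + (25/4)*x^2 + 4*x^3 + x^4; F = -(15/4)*x - 4*x^2 - 2*x^3; G = 13/2 + 4*x^2
Gamma^k_ij = (1/2) g^{kl} (d_i g_jl + d_j g_il - d_l g_ij), with g^inv = (1/(EG-F^2)) [[G, -F], [-F, E]]
first partials: E_x = (25/2)*x + 12*x^2 + 4*x^3, E_y = 0, F_x = -15/4 - 8*x - 6*x^2, F_y = 0, G_x = 8*x, G_y = 0
D = EG - F^2 = 13/8 + (441/16)*x^2 - 4*x^3 + (1/2)*x^4
expanded: Gamma^x_xx = (G E_x - 2F F_x + F E_y)/(2D), Gamma^x_xy = (G E_y - F G_x)/(2D), Gamma^x_yy = (2G F_y - G G_x - F G_y)/(2D), Gamma^y_xx = (2E F_x - E E_y - F E_x)/(2D), Gamma^y_xy = (E G_x - F E_y)/(2D), Gamma^y_yy = (E G_y - 2F F_y + F G_x)/(2D); substitute and cancel common factors


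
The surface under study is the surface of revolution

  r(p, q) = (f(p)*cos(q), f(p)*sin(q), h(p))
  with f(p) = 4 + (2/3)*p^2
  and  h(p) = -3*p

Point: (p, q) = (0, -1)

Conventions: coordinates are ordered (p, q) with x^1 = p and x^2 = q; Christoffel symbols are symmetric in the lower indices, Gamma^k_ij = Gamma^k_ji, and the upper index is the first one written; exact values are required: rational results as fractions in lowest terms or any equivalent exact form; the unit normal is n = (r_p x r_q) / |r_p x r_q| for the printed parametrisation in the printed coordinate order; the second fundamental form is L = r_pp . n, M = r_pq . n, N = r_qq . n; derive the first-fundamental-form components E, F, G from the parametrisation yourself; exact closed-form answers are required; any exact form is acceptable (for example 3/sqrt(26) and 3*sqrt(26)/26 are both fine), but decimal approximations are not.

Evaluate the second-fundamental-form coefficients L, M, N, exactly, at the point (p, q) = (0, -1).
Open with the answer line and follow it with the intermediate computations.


Answer: L = 4/3, M = 0, N = -4

f = 4, f' = 0, f'' = 4/3, h' = -3, h'' = 0
E = 9, F = 0, G = 16; answer radicand W^2 = 9
unnormalised second-form numerators: l = 4, m = 0, n = -12; L = l/sqrt(9), and similarly M = m/sqrt(W^2), N = n/sqrt(W^2)


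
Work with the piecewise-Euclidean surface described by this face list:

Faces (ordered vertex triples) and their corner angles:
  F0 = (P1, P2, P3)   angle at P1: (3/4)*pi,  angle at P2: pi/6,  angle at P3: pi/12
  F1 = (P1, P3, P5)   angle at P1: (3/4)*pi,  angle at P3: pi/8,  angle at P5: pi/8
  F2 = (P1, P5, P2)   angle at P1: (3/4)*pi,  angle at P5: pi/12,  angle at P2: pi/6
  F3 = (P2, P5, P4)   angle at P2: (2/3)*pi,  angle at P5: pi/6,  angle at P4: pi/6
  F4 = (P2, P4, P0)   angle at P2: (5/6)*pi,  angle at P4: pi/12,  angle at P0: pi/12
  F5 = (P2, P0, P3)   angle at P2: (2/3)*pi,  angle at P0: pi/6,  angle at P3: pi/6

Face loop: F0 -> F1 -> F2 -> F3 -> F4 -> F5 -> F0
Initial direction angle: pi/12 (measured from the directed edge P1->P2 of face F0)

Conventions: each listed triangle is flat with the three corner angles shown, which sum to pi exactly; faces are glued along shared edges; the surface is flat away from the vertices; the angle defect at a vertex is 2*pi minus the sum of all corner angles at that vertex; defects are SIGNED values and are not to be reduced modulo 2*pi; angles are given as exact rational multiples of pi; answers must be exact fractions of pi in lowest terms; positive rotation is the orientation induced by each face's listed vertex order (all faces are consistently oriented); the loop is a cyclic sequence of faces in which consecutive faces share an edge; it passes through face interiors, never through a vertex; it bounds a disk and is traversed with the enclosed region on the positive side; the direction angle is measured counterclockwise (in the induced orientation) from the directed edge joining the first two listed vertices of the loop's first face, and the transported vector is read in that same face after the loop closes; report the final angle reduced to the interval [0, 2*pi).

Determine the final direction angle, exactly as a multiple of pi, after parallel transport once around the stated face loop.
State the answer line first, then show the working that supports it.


Answer: final direction angle = (4/3)*pi

enclosed vertex P1: corner angles sum to (9/4)*pi, defect = 2*pi - (9/4)*pi = -pi/4
enclosed vertex P2: corner angles sum to (5/2)*pi, defect = 2*pi - (5/2)*pi = -pi/2
the final direction is the initial angle plus the enclosed defects, taken mod 2*pi in the induced orientation
final angle = pi/12 - (3/4)*pi = (4/3)*pi (mod 2*pi)


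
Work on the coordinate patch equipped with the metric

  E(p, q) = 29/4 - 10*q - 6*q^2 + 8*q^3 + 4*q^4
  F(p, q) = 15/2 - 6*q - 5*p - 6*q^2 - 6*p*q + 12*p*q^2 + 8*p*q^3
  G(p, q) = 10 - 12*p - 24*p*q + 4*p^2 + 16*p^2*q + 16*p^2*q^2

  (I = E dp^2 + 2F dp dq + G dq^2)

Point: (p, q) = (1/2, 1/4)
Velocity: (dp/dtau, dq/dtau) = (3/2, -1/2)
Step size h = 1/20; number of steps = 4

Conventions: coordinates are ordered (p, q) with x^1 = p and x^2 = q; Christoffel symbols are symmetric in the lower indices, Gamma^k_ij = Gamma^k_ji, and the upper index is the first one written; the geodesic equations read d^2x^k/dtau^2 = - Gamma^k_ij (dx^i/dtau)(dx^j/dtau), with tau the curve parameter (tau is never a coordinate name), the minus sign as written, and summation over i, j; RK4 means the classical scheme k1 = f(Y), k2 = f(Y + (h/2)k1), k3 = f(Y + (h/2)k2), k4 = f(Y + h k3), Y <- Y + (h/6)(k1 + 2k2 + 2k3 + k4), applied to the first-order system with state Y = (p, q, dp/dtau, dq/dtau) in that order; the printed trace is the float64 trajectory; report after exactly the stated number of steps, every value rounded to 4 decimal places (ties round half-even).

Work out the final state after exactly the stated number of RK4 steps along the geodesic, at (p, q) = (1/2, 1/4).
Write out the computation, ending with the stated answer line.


f(Y) = (dp/dtau, dq/dtau, -Gamma^p_ij Y'^i Y'^j, -Gamma^q_ij Y'^i Y'^j) with the Gammas evaluated at the stage position; h = 0.050000; intermediate values shown to 6 dp
step 0: p = 0.5000, q = 0.2500, dp/dtau = 1.5000, dq/dtau = -0.5000
step 1:
  k1: at (p, q) = (0.500000, 0.250000), (dp/dtau, dq/dtau) = (1.500000, -0.500000); Gamma_ppp = 0.000000, Gamma_ppq = -0.831409, Gamma_pqq = -0.554273, Gamma_qpp = 0.000000, Gamma_qpq = -0.665127, Gamma_qqq = -0.443418; k1 = (1.500000, -0.500000, -1.108545, -0.886836)
  k2: at (p, q) = (0.537500, 0.237500), (dp/dtau, dq/dtau) = (1.472286, -0.522171); Gamma_ppp = 0.000000, Gamma_ppq = -0.847382, Gamma_pqq = -0.617584, Gamma_qpp = 0.000000, Gamma_qpq = -0.626778, Gamma_qqq = -0.456804; k2 = (1.472286, -0.522171, -1.134518, -0.839161)
  k3: at (p, q) = (0.536807, 0.236946), (dp/dtau, dq/dtau) = (1.471637, -0.520979); Gamma_ppp = 0.000000, Gamma_ppq = -0.845512, Gamma_pqq = -0.615889, Gamma_qpp = 0.000000, Gamma_qpq = -0.626289, Gamma_qqq = -0.456202; k3 = (1.471637, -0.520979, -1.129330, -0.836519)
  k4: at (p, q) = (0.573582, 0.223951), (dp/dtau, dq/dtau) = (1.443534, -0.541826); Gamma_ppp = 0.000000, Gamma_ppq = -0.856045, Gamma_pqq = -0.678239, Gamma_qpp = 0.000000, Gamma_qpq = -0.587287, Gamma_qqq = -0.465304; k4 = (1.443534, -0.541826, -1.139987, -0.782084)
  Y <- Y + (h/6)(k1 + 2k2 + 2k3 + k4): p = 0.5736, q = 0.2239, dp/dtau = 1.4435, dq/dtau = -0.5418
step 2:
  k1: at (p, q) = (0.573595, 0.223932), (dp/dtau, dq/dtau) = (1.443531, -0.541836); Gamma_ppp = 0.000000, Gamma_ppq = -0.856018, Gamma_pqq = -0.678250, Gamma_qpp = 0.000000, Gamma_qpq = -0.587254, Gamma_qqq = -0.465300; k1 = (1.443531, -0.541836, -1.139955, -0.782044)
  k2: at (p, q) = (0.609683, 0.210386), (dp/dtau, dq/dtau) = (1.415033, -0.561387); Gamma_ppp = 0.000000, Gamma_ppq = -0.861038, Gamma_pqq = -0.738978, Gamma_qpp = 0.000000, Gamma_qpq = -0.548256, Gamma_qqq = -0.470536; k2 = (1.415033, -0.561387, -1.135090, -0.722756)
  k3: at (p, q) = (0.608971, 0.209898), (dp/dtau, dq/dtau) = (1.415154, -0.559905); Gamma_ppp = 0.000000, Gamma_ppq = -0.859255, Gamma_pqq = -0.737093, Gamma_qpp = 0.000000, Gamma_qpq = -0.548126, Gamma_qqq = -0.470199; k3 = (1.415154, -0.559905, -1.130589, -0.721213)
  k4: at (p, q) = (0.644353, 0.195937), (dp/dtau, dq/dtau) = (1.387002, -0.577896); Gamma_ppp = 0.000000, Gamma_ppq = -0.859191, Gamma_pqq = -0.795506, Gamma_qpp = 0.000000, Gamma_qpq = -0.510219, Gamma_qqq = -0.472400; k4 = (1.387002, -0.577896, -1.111688, -0.660160)
  Y <- Y + (h/6)(k1 + 2k2 + 2k3 + k4): p = 0.6444, q = 0.1959, dp/dtau = 1.3870, dq/dtau = -0.5779
step 3:
  k1: at (p, q) = (0.644352, 0.195913), (dp/dtau, dq/dtau) = (1.387006, -0.577920); Gamma_ppp = 0.000000, Gamma_ppq = -0.859135, Gamma_pqq = -0.795481, Gamma_qpp = 0.000000, Gamma_qpq = -0.510195, Gamma_qqq = -0.472394; k1 = (1.387006, -0.577920, -1.111645, -0.660147)
  k2: at (p, q) = (0.679028, 0.181465), (dp/dtau, dq/dtau) = (1.359215, -0.594424); Gamma_ppp = 0.000000, Gamma_ppq = -0.854100, Gamma_pqq = -0.851045, Gamma_qpp = 0.000000, Gamma_qpq = -0.473838, Gamma_qqq = -0.472143; k2 = (1.359215, -0.594424, -1.079432, -0.598847)
  k3: at (p, q) = (0.678333, 0.181052), (dp/dtau, dq/dtau) = (1.360021, -0.592891); Gamma_ppp = 0.000000, Gamma_ppq = -0.852551, Gamma_pqq = -0.849147, Gamma_qpp = 0.000000, Gamma_qpq = -0.473961, Gamma_qqq = -0.472069; k3 = (1.360021, -0.592891, -1.076408, -0.598411)
  k4: at (p, q) = (0.712353, 0.166268), (dp/dtau, dq/dtau) = (1.333186, -0.607841); Gamma_ppp = 0.000000, Gamma_ppq = -0.843357, Gamma_pqq = -0.901691, Gamma_qpp = 0.000000, Gamma_qpq = -0.439822, Gamma_qqq = -0.470243; k4 = (1.333186, -0.607841, -1.033705, -0.539091)
  Y <- Y + (h/6)(k1 + 2k2 + 2k3 + k4): p = 0.7123, q = 0.1662, dp/dtau = 1.3332, dq/dtau = -0.6079
step 4:
  k1: at (p, q) = (0.712341, 0.166243), (dp/dtau, dq/dtau) = (1.333198, -0.607868); Gamma_ppp = 0.000000, Gamma_ppq = -0.843286, Gamma_pqq = -0.901634, Gamma_qpp = 0.000000, Gamma_qpq = -0.439813, Gamma_qqq = -0.470244; k1 = (1.333198, -0.607868, -1.033656, -0.539099)
  k2: at (p, q) = (0.745671, 0.151046), (dp/dtau, dq/dtau) = (1.307356, -0.621346); Gamma_ppp = 0.000000, Gamma_ppq = -0.830121, Gamma_pqq = -0.950773, Gamma_qpp = 0.000000, Gamma_qpq = -0.408116, Gamma_qqq = -0.467433; k2 = (1.307356, -0.621346, -0.981582, -0.482580)
  k3: at (p, q) = (0.745025, 0.150709), (dp/dtau, dq/dtau) = (1.308658, -0.619933); Gamma_ppp = 0.000000, Gamma_ppq = -0.828867, Gamma_pqq = -0.949005, Gamma_qpp = 0.000000, Gamma_qpq = -0.408368, Gamma_qqq = -0.467558; k3 = (1.308658, -0.619933, -0.980168, -0.482911)
  k4: at (p, q) = (0.777774, 0.135246), (dp/dtau, dq/dtau) = (1.284189, -0.632014); Gamma_ppp = 0.000000, Gamma_ppq = -0.812645, Gamma_pqq = -0.994976, Gamma_qpp = 0.000000, Gamma_qpq = -0.379354, Gamma_qqq = -0.464468; k4 = (1.284189, -0.632014, -0.921693, -0.430259)
  Y <- Y + (h/6)(k1 + 2k2 + 2k3 + k4): p = 0.7778, q = 0.1352, dp/dtau = 1.2842, dq/dtau = -0.6320

Answer: p = 0.7778, q = 0.1352, dp/dtau = 1.2842, dq/dtau = -0.6320


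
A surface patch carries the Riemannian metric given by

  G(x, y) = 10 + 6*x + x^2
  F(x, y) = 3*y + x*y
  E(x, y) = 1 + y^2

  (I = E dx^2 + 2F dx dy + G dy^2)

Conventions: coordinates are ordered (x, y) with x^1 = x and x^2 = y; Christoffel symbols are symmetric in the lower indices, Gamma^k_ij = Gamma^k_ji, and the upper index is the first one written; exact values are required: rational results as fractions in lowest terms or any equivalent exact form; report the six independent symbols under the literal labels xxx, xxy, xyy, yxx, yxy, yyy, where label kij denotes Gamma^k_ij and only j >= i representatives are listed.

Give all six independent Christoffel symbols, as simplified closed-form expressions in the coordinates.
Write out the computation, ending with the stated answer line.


E = 1 + y^2; F = 3*y + x*y; G = 10 + 6*x + x^2
Gamma^k_ij = (1/2) g^{kl} (d_i g_jl + d_j g_il - d_l g_ij), with g^inv = (1/(EG-F^2)) [[G, -F], [-F, E]]
first partials: E_x = 0, E_y = 2*y, F_x = y, F_y = 3 + x, G_x = 6 + 2*x, G_y = 0
D = EG - F^2 = 10 + 6*x + y^2 + x^2
expanded: Gamma^x_xx = (G E_x - 2F F_x + F E_y)/(2D), Gamma^x_xy = (G E_y - F G_x)/(2D), Gamma^x_yy = (2G F_y - G G_x - F G_y)/(2D), Gamma^y_xx = (2E F_x - E E_y - F E_x)/(2D), Gamma^y_xy = (E G_x - F E_y)/(2D), Gamma^y_yy = (E G_y - 2F F_y + F G_x)/(2D); substitute and cancel common factors

Answer: Gamma_xxx = 0, Gamma_xxy = y/(x^2 + 6*x + y^2 + 10), Gamma_xyy = 0, Gamma_yxx = 0, Gamma_yxy = (x + 3)/(x^2 + 6*x + y^2 + 10), Gamma_yyy = 0


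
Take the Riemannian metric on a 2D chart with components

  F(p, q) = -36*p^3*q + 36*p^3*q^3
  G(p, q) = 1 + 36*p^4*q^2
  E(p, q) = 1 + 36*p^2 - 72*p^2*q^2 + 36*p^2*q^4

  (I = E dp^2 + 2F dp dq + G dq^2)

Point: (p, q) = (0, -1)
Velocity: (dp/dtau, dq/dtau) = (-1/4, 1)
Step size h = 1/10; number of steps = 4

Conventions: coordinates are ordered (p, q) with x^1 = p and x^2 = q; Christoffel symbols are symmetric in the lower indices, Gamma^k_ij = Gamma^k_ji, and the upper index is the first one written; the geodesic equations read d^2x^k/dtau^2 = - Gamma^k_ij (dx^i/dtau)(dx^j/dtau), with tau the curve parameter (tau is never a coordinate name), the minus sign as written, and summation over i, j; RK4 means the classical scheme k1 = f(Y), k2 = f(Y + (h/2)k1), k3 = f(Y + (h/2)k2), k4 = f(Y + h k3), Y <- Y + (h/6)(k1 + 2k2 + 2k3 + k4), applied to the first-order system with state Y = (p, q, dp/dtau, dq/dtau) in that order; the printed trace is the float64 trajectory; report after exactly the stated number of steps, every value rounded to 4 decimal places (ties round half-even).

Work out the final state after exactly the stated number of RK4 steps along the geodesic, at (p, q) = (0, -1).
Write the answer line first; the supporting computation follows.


Answer: p = -0.0980, q = -0.6002, dp/dtau = -0.2287, dq/dtau = 0.9978

f(Y) = (dp/dtau, dq/dtau, -Gamma^p_ij Y'^i Y'^j, -Gamma^q_ij Y'^i Y'^j) with the Gammas evaluated at the stage position; h = 0.100000; intermediate values shown to 6 dp
step 0: p = 0.0000, q = -1.0000, dp/dtau = -0.2500, dq/dtau = 1.0000
step 1:
  k1: at (p, q) = (0.000000, -1.000000), (dp/dtau, dq/dtau) = (-0.250000, 1.000000); Gamma_ppp = 0.000000, Gamma_ppq = 0.000000, Gamma_pqq = 0.000000, Gamma_qpp = 0.000000, Gamma_qpq = 0.000000, Gamma_qqq = 0.000000; k1 = (-0.250000, 1.000000, 0.000000, 0.000000)
  k2: at (p, q) = (-0.012500, -0.950000), (dp/dtau, dq/dtau) = (-0.250000, 1.000000); Gamma_ppp = -0.004278, Gamma_ppq = 0.001042, Gamma_pqq = 0.000007, Gamma_qpp = 0.000521, Gamma_qpq = -0.000127, Gamma_qqq = -0.000001; k2 = (-0.250000, 1.000000, 0.000781, -0.000095)
  k3: at (p, q) = (-0.012500, -0.950000), (dp/dtau, dq/dtau) = (-0.249961, 0.999995); Gamma_ppp = -0.004278, Gamma_ppq = 0.001042, Gamma_pqq = 0.000007, Gamma_qpp = 0.000521, Gamma_qpq = -0.000127, Gamma_qqq = -0.000001; k3 = (-0.249961, 0.999995, 0.000781, -0.000095)
  k4: at (p, q) = (-0.024996, -0.900000), (dp/dtau, dq/dtau) = (-0.249922, 0.999990); Gamma_ppp = -0.032458, Gamma_ppq = 0.007686, Gamma_pqq = 0.000107, Gamma_qpp = 0.003843, Gamma_qpq = -0.000910, Gamma_qqq = -0.000013; k4 = (-0.249922, 0.999990, 0.005762, -0.000682)
  Y <- Y + (h/6)(k1 + 2k2 + 2k3 + k4): p = -0.0250, q = -0.9000, dp/dtau = -0.2499, dq/dtau = 1.0000
step 2:
  k1: at (p, q) = (-0.024997, -0.900000), (dp/dtau, dq/dtau) = (-0.249852, 0.999982); Gamma_ppp = -0.032460, Gamma_ppq = 0.007687, Gamma_pqq = 0.000107, Gamma_qpp = 0.003844, Gamma_qpq = -0.000910, Gamma_qqq = -0.000013; k1 = (-0.249852, 0.999982, 0.005761, -0.000682)
  k2: at (p, q) = (-0.037490, -0.850001), (dp/dtau, dq/dtau) = (-0.249564, 0.999948); Gamma_ppp = -0.103520, Gamma_ppq = 0.023776, Gamma_pqq = 0.000524, Gamma_qpp = 0.011888, Gamma_qpq = -0.002730, Gamma_qqq = -0.000060; k2 = (-0.249564, 0.999948, 0.017790, -0.002043)
  k3: at (p, q) = (-0.037476, -0.850003), (dp/dtau, dq/dtau) = (-0.248962, 0.999880); Gamma_ppp = -0.103479, Gamma_ppq = 0.023757, Gamma_pqq = 0.000524, Gamma_qpp = 0.011879, Gamma_qpq = -0.002727, Gamma_qqq = -0.000060; k3 = (-0.248962, 0.999880, 0.017718, -0.002034)
  k4: at (p, q) = (-0.049894, -0.800012), (dp/dtau, dq/dtau) = (-0.248080, 0.999779); Gamma_ppp = -0.230054, Gamma_ppq = 0.051018, Gamma_pqq = 0.001591, Gamma_qpp = 0.025509, Gamma_qpq = -0.005657, Gamma_qqq = -0.000176; k4 = (-0.248080, 0.999779, 0.037876, -0.004200)
  Y <- Y + (h/6)(k1 + 2k2 + 2k3 + k4): p = -0.0499, q = -0.8000, dp/dtau = -0.2479, dq/dtau = 0.9998
step 3:
  k1: at (p, q) = (-0.049914, -0.800010), (dp/dtau, dq/dtau) = (-0.247941, 0.999765); Gamma_ppp = -0.230149, Gamma_ppq = 0.051059, Gamma_pqq = 0.001593, Gamma_qpp = 0.025530, Gamma_qpq = -0.005664, Gamma_qqq = -0.000177; k1 = (-0.247941, 0.999765, 0.037870, -0.004201)
  k2: at (p, q) = (-0.062311, -0.750022), (dp/dtau, dq/dtau) = (-0.246048, 0.999555); Gamma_ppp = -0.417988, Gamma_ppq = 0.089307, Gamma_pqq = 0.003710, Gamma_qpp = 0.044654, Gamma_qpq = -0.009541, Gamma_qqq = -0.000396; k2 = (-0.246048, 0.999555, 0.065526, -0.007000)
  k3: at (p, q) = (-0.062216, -0.750032), (dp/dtau, dq/dtau) = (-0.244665, 0.999415); Gamma_ppp = -0.417357, Gamma_ppq = 0.089041, Gamma_pqq = 0.003693, Gamma_qpp = 0.044521, Gamma_qpq = -0.009498, Gamma_qqq = -0.000394; k3 = (-0.244665, 0.999415, 0.064840, -0.006917)
  k4: at (p, q) = (-0.074380, -0.700069), (dp/dtau, dq/dtau) = (-0.241457, 0.999073); Gamma_ppp = -0.661588, Gamma_ppq = 0.135122, Gamma_pqq = 0.007178, Gamma_qpp = 0.067561, Gamma_qpq = -0.013799, Gamma_qqq = -0.000733; k4 = (-0.241457, 0.999073, 0.096599, -0.009865)
  Y <- Y + (h/6)(k1 + 2k2 + 2k3 + k4): p = -0.0744, q = -0.7001, dp/dtau = -0.2414, dq/dtau = 0.9991
step 4:
  k1: at (p, q) = (-0.074428, -0.700064), (dp/dtau, dq/dtau) = (-0.241354, 0.999067); Gamma_ppp = -0.661983, Gamma_ppq = 0.135286, Gamma_pqq = 0.007191, Gamma_qpp = 0.067643, Gamma_qpq = -0.013824, Gamma_qqq = -0.000735; k1 = (-0.241354, 0.999067, 0.096627, -0.009874)
  k2: at (p, q) = (-0.086495, -0.650110), (dp/dtau, dq/dtau) = (-0.236523, 0.998573); Gamma_ppp = -0.951711, Gamma_ppq = 0.185383, Gamma_pqq = 0.012332, Gamma_qpp = 0.092692, Gamma_qpq = -0.018055, Gamma_qqq = -0.001201; k2 = (-0.236523, 0.998573, 0.128514, -0.012517)
  k3: at (p, q) = (-0.086254, -0.650135), (dp/dtau, dq/dtau) = (-0.234929, 0.998441); Gamma_ppp = -0.949400, Gamma_ppq = 0.184434, Gamma_pqq = 0.012234, Gamma_qpp = 0.092217, Gamma_qpq = -0.017914, Gamma_qqq = -0.001188; k3 = (-0.234929, 0.998441, 0.126725, -0.012309)
  k4: at (p, q) = (-0.097920, -0.600220), (dp/dtau, dq/dtau) = (-0.228682, 0.997836); Gamma_ppp = -1.262803, Gamma_ppq = 0.232032, Gamma_pqq = 0.018927, Gamma_qpp = 0.116016, Gamma_qpq = -0.021317, Gamma_qqq = -0.001739; k4 = (-0.228682, 0.997836, 0.153087, -0.014064)
  Y <- Y + (h/6)(k1 + 2k2 + 2k3 + k4): p = -0.0980, q = -0.6002, dp/dtau = -0.2287, dq/dtau = 0.9978


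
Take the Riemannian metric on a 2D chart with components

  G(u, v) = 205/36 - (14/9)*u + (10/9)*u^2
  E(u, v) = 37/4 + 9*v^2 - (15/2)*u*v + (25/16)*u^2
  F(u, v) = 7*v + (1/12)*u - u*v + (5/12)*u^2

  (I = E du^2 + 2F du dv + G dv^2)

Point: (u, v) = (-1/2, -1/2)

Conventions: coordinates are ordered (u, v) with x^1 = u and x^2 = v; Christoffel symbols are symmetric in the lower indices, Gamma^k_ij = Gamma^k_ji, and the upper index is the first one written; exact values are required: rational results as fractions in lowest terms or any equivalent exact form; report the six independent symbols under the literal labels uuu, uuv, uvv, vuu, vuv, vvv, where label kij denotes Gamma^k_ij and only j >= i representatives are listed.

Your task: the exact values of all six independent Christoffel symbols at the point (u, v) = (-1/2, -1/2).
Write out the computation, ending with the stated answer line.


E = 641/64, F = -59/16, G = 27/4 at the point
E_u = 35/16, E_v = -21/4, F_u = 1/6, F_v = 15/2, G_u = -8/3, G_v = 0
EG - F^2 = 6913/128;  g^inv = (128/6913) * [[27/4, 59/16], [59/16, 641/64]]
first-kind symbols [ij,l] = (1/2)(d_i g_jl + d_j g_il - d_l g_ij): [uu,u] = E_u/2 = 35/32, [uu,v] = F_u - E_v/2 = 67/24, [uv,u] = E_v/2 = -21/8, [uv,v] = G_u/2 = -4/3, [vv,u] = F_v - G_u/2 = 53/6, [vv,v] = G_v/2 = 0
Gamma^u_ij = (G*[ij,u] - F*[ij,v])/(EG - F^2), Gamma^v_ij = (E*[ij,v] - F*[ij,u])/(EG - F^2)

Answer: Gamma_uuu = 6788/20739, Gamma_uuv = -8692/20739, Gamma_uvv = 7632/6913, Gamma_vuu = 24571/41478, Gamma_vuv = -8845/20739, Gamma_vvv = 12508/20739


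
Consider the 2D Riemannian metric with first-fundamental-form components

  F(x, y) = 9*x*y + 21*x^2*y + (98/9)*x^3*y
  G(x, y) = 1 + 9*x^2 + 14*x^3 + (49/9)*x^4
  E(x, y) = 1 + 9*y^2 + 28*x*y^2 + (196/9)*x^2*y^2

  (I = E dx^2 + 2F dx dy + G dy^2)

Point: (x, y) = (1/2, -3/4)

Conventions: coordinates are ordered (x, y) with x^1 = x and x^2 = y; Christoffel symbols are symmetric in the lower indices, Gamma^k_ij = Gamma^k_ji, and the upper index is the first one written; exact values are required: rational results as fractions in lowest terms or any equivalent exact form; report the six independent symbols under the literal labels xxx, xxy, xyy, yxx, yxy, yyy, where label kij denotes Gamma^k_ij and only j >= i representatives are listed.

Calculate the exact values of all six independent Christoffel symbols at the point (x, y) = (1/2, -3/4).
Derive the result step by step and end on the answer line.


E = 17, F = -25/3, G = 769/144 at the point
E_x = 28, E_y = -128/3, F_x = -229/8, F_y = 100/9, G_x = 200/9, G_y = 0
EG - F^2 = 3073/144;  g^inv = (144/3073) * [[769/144, 25/3], [25/3, 17]]
first-kind symbols [ij,l] = (1/2)(d_i g_jl + d_j g_il - d_l g_ij): [xx,x] = E_x/2 = 14, [xx,y] = F_x - E_y/2 = -175/24, [xy,x] = E_y/2 = -64/3, [xy,y] = G_x/2 = 100/9, [yy,x] = F_y - G_x/2 = 0, [yy,y] = G_y/2 = 0
Gamma^x_ij = (G*[ij,x] - F*[ij,y])/(EG - F^2), Gamma^y_ij = (E*[ij,y] - F*[ij,x])/(EG - F^2)

Answer: Gamma_xxx = 288/439, Gamma_xxy = -3072/3073, Gamma_xyy = 0, Gamma_yxx = -150/439, Gamma_yxy = 1600/3073, Gamma_yyy = 0


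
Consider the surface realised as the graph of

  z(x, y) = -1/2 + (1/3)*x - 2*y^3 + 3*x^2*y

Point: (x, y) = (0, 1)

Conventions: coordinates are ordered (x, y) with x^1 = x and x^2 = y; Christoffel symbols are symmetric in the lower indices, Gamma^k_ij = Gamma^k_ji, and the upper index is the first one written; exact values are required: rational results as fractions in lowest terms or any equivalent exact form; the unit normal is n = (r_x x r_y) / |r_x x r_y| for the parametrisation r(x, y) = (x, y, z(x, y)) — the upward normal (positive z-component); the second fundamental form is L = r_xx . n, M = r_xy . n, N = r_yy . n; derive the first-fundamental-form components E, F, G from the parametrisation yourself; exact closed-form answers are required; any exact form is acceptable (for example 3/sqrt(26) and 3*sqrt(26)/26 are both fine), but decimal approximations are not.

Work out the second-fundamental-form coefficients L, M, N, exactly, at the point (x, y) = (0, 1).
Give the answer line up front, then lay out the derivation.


Answer: L = 9*sqrt(334)/167, M = 0, N = -18*sqrt(334)/167

z_x = 1/3, z_y = -6, z_xx = 6, z_xy = 0, z_yy = -12
E = 10/9, F = -2, G = 37; answer radicand W^2 = 334/9
unnormalised second-form numerators: l = 6, m = 0, n = -12; L = l/sqrt(334/9), and similarly M = m/sqrt(W^2), N = n/sqrt(W^2)


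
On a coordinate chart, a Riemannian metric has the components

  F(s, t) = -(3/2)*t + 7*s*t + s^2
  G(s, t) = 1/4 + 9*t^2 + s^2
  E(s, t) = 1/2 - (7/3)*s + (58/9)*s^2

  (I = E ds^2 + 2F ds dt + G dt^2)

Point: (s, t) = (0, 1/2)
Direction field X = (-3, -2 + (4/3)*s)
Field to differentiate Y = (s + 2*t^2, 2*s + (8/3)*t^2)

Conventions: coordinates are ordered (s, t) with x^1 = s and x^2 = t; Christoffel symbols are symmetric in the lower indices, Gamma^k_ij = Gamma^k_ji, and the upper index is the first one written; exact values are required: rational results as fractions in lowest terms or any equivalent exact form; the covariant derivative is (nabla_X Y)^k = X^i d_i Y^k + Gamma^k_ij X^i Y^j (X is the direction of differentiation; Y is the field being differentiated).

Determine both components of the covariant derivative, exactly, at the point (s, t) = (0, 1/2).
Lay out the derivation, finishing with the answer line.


E = 1/2, F = -3/4, G = 5/2 at the point
E_s = -7/3, E_t = 0, F_s = 7/2, F_t = -3/2, G_s = 0, G_t = 9
EG - F^2 = 11/16;  g^inv = (16/11) * [[5/2, 3/4], [3/4, 1/2]]
first-kind symbols [ij,l] = (1/2)(d_i g_jl + d_j g_il - d_l g_ij): [ss,s] = E_s/2 = -7/6, [ss,t] = F_s - E_t/2 = 7/2, [st,s] = E_t/2 = 0, [st,t] = G_s/2 = 0, [tt,s] = F_t - G_s/2 = -3/2, [tt,t] = G_t/2 = 9/2
Gamma^s_ij = (G*[ij,s] - F*[ij,t])/(EG - F^2), Gamma^t_ij = (E*[ij,t] - F*[ij,s])/(EG - F^2)
Gamma_sss = -14/33, Gamma_sst = 0, Gamma_stt = -6/11, Gamma_tss = 14/11, Gamma_tst = 0, Gamma_ttt = 18/11
X = (-3, -2), Y = (1/2, 2/3) at the point

Answer: (nabla_X Y)^s = -62/11, (nabla_X Y)^t = -509/33


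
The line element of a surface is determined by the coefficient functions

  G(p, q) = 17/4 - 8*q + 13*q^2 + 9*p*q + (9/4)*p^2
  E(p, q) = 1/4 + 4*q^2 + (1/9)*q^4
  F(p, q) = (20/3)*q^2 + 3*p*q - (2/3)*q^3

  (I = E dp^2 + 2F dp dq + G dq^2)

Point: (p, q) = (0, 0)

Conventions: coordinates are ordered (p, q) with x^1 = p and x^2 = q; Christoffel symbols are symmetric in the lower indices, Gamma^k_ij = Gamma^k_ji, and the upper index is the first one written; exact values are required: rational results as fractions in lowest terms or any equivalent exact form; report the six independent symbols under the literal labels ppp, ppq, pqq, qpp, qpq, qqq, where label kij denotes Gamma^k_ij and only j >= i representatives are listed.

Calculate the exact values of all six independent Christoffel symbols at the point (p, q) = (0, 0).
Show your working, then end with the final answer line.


E = 1/4, F = 0, G = 17/4 at the point
E_p = 0, E_q = 0, F_p = 0, F_q = 0, G_p = 0, G_q = -8
EG - F^2 = 17/16;  g^inv = (16/17) * [[17/4, 0], [0, 1/4]]
first-kind symbols [ij,l] = (1/2)(d_i g_jl + d_j g_il - d_l g_ij): [pp,p] = E_p/2 = 0, [pp,q] = F_p - E_q/2 = 0, [pq,p] = E_q/2 = 0, [pq,q] = G_p/2 = 0, [qq,p] = F_q - G_p/2 = 0, [qq,q] = G_q/2 = -4
Gamma^p_ij = (G*[ij,p] - F*[ij,q])/(EG - F^2), Gamma^q_ij = (E*[ij,q] - F*[ij,p])/(EG - F^2)

Answer: Gamma_ppp = 0, Gamma_ppq = 0, Gamma_pqq = 0, Gamma_qpp = 0, Gamma_qpq = 0, Gamma_qqq = -16/17


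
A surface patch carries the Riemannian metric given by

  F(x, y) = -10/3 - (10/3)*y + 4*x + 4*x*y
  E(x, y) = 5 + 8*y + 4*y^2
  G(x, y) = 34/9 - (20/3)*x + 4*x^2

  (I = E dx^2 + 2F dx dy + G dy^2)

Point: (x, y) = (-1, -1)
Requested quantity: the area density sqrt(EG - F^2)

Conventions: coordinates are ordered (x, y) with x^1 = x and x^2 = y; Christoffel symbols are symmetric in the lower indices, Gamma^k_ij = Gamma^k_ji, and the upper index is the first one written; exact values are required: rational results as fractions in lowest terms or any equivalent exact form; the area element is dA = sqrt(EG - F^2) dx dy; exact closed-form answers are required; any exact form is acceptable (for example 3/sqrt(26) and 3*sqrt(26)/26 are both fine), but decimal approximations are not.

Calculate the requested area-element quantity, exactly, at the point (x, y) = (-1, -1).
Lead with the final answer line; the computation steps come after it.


Answer: sqrt(EG - F^2) = sqrt(130)/3

E = 1, F = 0, G = 130/9; EG - F^2 = 130/9


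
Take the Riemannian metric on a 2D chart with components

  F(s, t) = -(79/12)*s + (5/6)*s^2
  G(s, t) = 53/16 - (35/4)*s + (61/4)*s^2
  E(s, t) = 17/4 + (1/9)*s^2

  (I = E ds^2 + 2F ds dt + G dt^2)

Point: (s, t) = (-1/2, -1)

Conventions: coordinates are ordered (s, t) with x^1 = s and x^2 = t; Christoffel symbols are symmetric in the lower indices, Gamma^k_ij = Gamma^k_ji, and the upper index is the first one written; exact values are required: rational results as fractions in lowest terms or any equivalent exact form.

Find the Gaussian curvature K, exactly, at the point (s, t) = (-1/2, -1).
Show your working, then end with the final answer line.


E = 77/18, F = 7/2, G = 23/2, EG - F^2 = 665/18 at the point
E_s = -1/9, E_t = 0, F_s = -89/12, F_t = 0, G_s = -24, G_t = 0
E_tt = 0, F_st = 0, G_ss = 61/2
The intrinsic route: Brioschi's K = (det M1 - det M2)/(EG - F^2)^2.
M1 = [[-E_tt/2 + F_st - G_ss/2, E_s/2, F_s - E_t/2], [F_t - G_s/2, E, F], [G_t/2, F, G]] = [[-61/4, -1/18, -89/12], [12, 77/18, 7/2], [0, 7/2, 23/2]]; det M1 = -62441/72
M2 = [[0, E_t/2, G_s/2], [E_t/2, E, F], [G_s/2, F, G]] = [[0, 0, -12], [0, 77/18, 7/2], [-12, 7/2, 23/2]]; det M2 = -616
det M1 - det M2 = -18089/72; K = -18089/72 / (665/18)^2 = -162801/884450

Answer: K = -162801/884450


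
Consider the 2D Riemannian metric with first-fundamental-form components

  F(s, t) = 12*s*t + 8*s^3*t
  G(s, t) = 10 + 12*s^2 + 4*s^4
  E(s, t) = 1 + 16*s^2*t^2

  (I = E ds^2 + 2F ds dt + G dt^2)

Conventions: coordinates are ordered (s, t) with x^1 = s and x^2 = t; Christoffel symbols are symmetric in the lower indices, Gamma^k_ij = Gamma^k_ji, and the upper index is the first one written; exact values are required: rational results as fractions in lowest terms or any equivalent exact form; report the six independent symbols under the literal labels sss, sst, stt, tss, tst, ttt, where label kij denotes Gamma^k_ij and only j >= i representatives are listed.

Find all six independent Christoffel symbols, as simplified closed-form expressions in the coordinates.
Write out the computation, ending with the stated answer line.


E = 1 + 16*s^2*t^2; F = 12*s*t + 8*s^3*t; G = 10 + 12*s^2 + 4*s^4
Gamma^k_ij = (1/2) g^{kl} (d_i g_jl + d_j g_il - d_l g_ij), with g^inv = (1/(EG-F^2)) [[G, -F], [-F, E]]
first partials: E_s = 32*s*t^2, E_t = 32*s^2*t, F_s = 12*t + 24*s^2*t, F_t = 12*s + 8*s^3, G_s = 24*s + 16*s^3, G_t = 0
D = EG - F^2 = 10 + 12*s^2 + 16*s^2*t^2 + 4*s^4
expanded: Gamma^s_ss = (G E_s - 2F F_s + F E_t)/(2D), Gamma^s_st = (G E_t - F G_s)/(2D), Gamma^s_tt = (2G F_t - G G_s - F G_t)/(2D), Gamma^t_ss = (2E F_s - E E_t - F E_s)/(2D), Gamma^t_st = (E G_s - F E_t)/(2D), Gamma^t_tt = (E G_t - 2F F_t + F G_s)/(2D); substitute and cancel common factors

Answer: Gamma_sss = 8*s*t^2/(2*s^4 + 8*s^2*t^2 + 6*s^2 + 5), Gamma_sst = 8*s^2*t/(2*s^4 + 8*s^2*t^2 + 6*s^2 + 5), Gamma_stt = 0, Gamma_tss = (4*s^2*t + 6*t)/(2*s^4 + 8*s^2*t^2 + 6*s^2 + 5), Gamma_tst = (4*s^3 + 6*s)/(2*s^4 + 8*s^2*t^2 + 6*s^2 + 5), Gamma_ttt = 0


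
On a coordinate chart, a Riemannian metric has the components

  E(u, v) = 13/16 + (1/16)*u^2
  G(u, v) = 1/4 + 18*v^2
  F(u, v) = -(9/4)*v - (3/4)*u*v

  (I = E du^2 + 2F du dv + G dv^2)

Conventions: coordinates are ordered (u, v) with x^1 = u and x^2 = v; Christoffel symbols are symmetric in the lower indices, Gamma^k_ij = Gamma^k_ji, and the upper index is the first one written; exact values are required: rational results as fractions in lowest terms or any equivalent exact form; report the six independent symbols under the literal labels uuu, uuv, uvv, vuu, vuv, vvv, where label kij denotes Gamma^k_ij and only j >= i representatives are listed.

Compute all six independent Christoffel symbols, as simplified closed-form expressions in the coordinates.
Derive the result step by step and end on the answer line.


E = 13/16 + (1/16)*u^2; F = -(9/4)*v - (3/4)*u*v; G = 1/4 + 18*v^2
Gamma^k_ij = (1/2) g^{kl} (d_i g_jl + d_j g_il - d_l g_ij), with g^inv = (1/(EG-F^2)) [[G, -F], [-F, E]]
first partials: E_u = (1/8)*u, E_v = 0, F_u = -(3/4)*v, F_v = -9/4 - (3/4)*u, G_u = 0, G_v = 36*v
D = EG - F^2 = 13/64 + (153/16)*v^2 + (1/64)*u^2 - (27/8)*u*v^2 + (9/16)*u^2*v^2
expanded: Gamma^u_uu = (G E_u - 2F F_u + F E_v)/(2D), Gamma^u_uv = (G E_v - F G_u)/(2D), Gamma^u_vv = (2G F_v - G G_u - F G_v)/(2D), Gamma^v_uu = (2E F_u - E E_v - F E_u)/(2D), Gamma^v_uv = (E G_u - F E_v)/(2D), Gamma^v_vv = (E G_v - 2F F_v + F G_u)/(2D); substitute and cancel common factors

Answer: Gamma_uuu = (36*u*v^2 + u - 108*v^2)/(36*u^2*v^2 + u^2 - 216*u*v^2 + 612*v^2 + 13), Gamma_uuv = 0, Gamma_uvv = (-12*u - 36)/(36*u^2*v^2 + u^2 - 216*u*v^2 + 612*v^2 + 13), Gamma_vuu = (9*u*v - 39*v)/(36*u^2*v^2 + u^2 - 216*u*v^2 + 612*v^2 + 13), Gamma_vuv = 0, Gamma_vvv = (36*u^2*v - 216*u*v + 612*v)/(36*u^2*v^2 + u^2 - 216*u*v^2 + 612*v^2 + 13)


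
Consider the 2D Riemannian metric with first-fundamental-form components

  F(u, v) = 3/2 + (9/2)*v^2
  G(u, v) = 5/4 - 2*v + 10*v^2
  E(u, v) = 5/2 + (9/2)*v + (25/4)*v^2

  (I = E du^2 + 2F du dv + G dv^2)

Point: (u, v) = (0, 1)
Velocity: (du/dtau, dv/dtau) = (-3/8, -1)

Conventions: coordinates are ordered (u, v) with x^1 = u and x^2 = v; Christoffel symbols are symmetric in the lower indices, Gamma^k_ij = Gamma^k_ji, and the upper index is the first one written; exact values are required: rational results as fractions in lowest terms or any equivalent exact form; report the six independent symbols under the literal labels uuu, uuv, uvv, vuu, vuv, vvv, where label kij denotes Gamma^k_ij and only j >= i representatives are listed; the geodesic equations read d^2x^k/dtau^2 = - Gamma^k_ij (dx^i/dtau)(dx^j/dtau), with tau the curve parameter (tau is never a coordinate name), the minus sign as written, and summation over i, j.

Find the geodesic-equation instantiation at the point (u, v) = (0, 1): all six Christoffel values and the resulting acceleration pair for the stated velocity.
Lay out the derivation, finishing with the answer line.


E = 53/4, F = 6, G = 37/4 at the point
E_u = 0, E_v = 17, F_u = 0, F_v = 9, G_u = 0, G_v = 18
EG - F^2 = 1385/16;  g^inv = (16/1385) * [[37/4, -6], [-6, 53/4]]
first-kind symbols [ij,l] = (1/2)(d_i g_jl + d_j g_il - d_l g_ij): [uu,u] = E_u/2 = 0, [uu,v] = F_u - E_v/2 = -17/2, [uv,u] = E_v/2 = 17/2, [uv,v] = G_u/2 = 0, [vv,u] = F_v - G_u/2 = 9, [vv,v] = G_v/2 = 9
Gamma^u_ij = (G*[ij,u] - F*[ij,v])/(EG - F^2), Gamma^v_ij = (E*[ij,v] - F*[ij,u])/(EG - F^2)
Gamma_uuu = 816/1385, Gamma_uuv = 1258/1385, Gamma_uvv = 468/1385, Gamma_vuu = -1802/1385, Gamma_vuv = -816/1385, Gamma_vvv = 1044/1385
d^2u/dtau^2 = -(Gamma_uuu*(-3/8)^2 + 2*Gamma_uuv*(-3/8)*(-1) + Gamma_uvv*(-1)^2) = -1221/1108
d^2v/dtau^2 = -(Gamma_vuu*(-3/8)^2 + 2*Gamma_vuv*(-3/8)*(-1) + Gamma_vvv*(-1)^2) = -1143/8864

Answer: Gamma_uuu = 816/1385, Gamma_uuv = 1258/1385, Gamma_uvv = 468/1385, Gamma_vuu = -1802/1385, Gamma_vuv = -816/1385, Gamma_vvv = 1044/1385; accelerations (d^2u/dtau^2, d^2v/dtau^2) = (-1221/1108, -1143/8864)


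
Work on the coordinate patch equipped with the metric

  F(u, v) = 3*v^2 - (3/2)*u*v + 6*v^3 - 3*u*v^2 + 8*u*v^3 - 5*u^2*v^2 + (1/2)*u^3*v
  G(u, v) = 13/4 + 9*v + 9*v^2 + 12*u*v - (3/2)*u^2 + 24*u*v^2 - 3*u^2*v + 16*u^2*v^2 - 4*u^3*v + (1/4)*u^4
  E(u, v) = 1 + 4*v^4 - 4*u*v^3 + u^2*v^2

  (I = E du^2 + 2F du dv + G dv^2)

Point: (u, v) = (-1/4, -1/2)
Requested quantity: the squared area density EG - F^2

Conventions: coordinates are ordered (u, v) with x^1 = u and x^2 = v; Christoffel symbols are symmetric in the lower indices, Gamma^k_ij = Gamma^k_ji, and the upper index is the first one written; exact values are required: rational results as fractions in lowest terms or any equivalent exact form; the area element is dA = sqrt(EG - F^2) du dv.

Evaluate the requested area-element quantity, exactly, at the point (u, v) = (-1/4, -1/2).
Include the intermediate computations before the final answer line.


E = 73/64, F = 45/256, G = 1249/1024; EG - F^2 = 1393/1024

Answer: EG - F^2 = 1393/1024


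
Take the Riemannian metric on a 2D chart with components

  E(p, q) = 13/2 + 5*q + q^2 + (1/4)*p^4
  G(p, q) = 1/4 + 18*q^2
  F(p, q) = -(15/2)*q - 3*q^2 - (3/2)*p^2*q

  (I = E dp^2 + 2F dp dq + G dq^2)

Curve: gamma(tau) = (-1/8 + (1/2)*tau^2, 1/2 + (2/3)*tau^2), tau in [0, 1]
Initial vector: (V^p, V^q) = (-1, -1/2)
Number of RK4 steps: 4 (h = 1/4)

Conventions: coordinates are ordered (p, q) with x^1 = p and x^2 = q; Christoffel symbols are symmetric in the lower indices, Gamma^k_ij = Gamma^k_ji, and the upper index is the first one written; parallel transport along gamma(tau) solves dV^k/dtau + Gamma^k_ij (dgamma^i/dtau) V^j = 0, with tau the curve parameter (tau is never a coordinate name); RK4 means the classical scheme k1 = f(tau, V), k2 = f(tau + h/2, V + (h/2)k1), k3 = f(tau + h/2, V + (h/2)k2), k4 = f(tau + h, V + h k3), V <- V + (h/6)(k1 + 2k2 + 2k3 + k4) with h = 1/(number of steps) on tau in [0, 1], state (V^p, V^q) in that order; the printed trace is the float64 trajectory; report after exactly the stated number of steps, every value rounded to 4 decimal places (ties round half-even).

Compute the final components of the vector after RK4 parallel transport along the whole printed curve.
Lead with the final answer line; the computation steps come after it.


Answer: V^p = -0.8511, V^q = -0.2479

gamma'(tau) = (tau, (4/3)*tau); f(tau, V)^k = -Gamma^k_ij(gamma(tau)) gamma'^i(tau) V^j; h = 1/4; intermediate values shown to 6 dp
curve data and Christoffel symbols at the stage parameters:
  tau = 0.000000: gamma = (-0.125000, 0.500000), gamma' = (0.000000, 0.000000); Gamma_ppp = -0.538281, Gamma_ppq = 0.604270, Gamma_pqq = -0.397794, Gamma_qpp = -1.103384, Gamma_qpq = 0.573957, Gamma_qqq = 1.516898
  tau = 0.125000: gamma = (-0.117188, 0.510417), gamma' = (0.125000, 0.166667); Gamma_ppp = -0.530713, Gamma_ppq = 0.603163, Gamma_pqq = -0.398592, Gamma_qpp = -1.069547, Gamma_qpq = 0.564181, Gamma_qqq = 1.487193
  tau = 0.250000: gamma = (-0.093750, 0.541667), gamma' = (0.250000, 0.333333); Gamma_ppp = -0.509845, Gamma_ppq = 0.599675, Gamma_pqq = -0.401803, Gamma_qpp = -0.978618, Gamma_qpq = 0.536642, Gamma_qqq = 1.403143
  tau = 0.375000: gamma = (-0.054688, 0.593750), gamma' = (0.375000, 0.500000); Gamma_ppp = -0.480519, Gamma_ppq = 0.593515, Gamma_pqq = -0.409242, Gamma_qpp = -0.855956, Gamma_qpq = 0.496125, Gamma_qqq = 1.278284
  tau = 0.500000: gamma = (0.000000, 0.666667), gamma' = (0.500000, 0.666667); Gamma_ppp = -0.448865, Gamma_ppq = 0.584706, Gamma_pqq = -0.422443, Gamma_qpp = -0.728422, Gamma_qpq = 0.448865, Gamma_qqq = 1.130246
  tau = 0.625000: gamma = (0.070312, 0.760417), gamma' = (0.625000, 0.833333); Gamma_ppp = -0.420427, Gamma_ppq = 0.573819, Gamma_pqq = -0.441899, Gamma_qpp = -0.614574, Gamma_qpq = 0.400743, Gamma_qqq = 0.975609
  tau = 0.750000: gamma = (0.156250, 0.875000), gamma' = (0.750000, 1.000000); Gamma_ppp = -0.399024, Gamma_ppq = 0.561901, Gamma_pqq = -0.467177, Gamma_qpp = -0.522622, Gamma_qpq = 0.356069, Gamma_qqq = 0.826450
  tau = 0.875000: gamma = (0.257812, 1.010417), gamma' = (0.875000, 1.166667); Gamma_ppp = -0.386614, Gamma_ppq = 0.550250, Gamma_pqq = -0.497507, Gamma_qpp = -0.453364, Gamma_qpq = 0.317315, Gamma_qqq = 0.689508
  tau = 1.000000: gamma = (0.375000, 1.166667), gamma' = (1.000000, 1.333333); Gamma_ppp = -0.383789, Gamma_ppq = 0.540216, Gamma_pqq = -0.532345, Gamma_qpp = -0.403996, Gamma_qpq = 0.285483, Gamma_qqq = 0.567161
step 0: V^p = -1.0000, V^q = -0.5000
step 1: k1 = (0.000000, 0.000000), k2 = (0.038670, 0.119531), k3 = (0.038371, 0.114965), k4 = (0.079268, 0.218496); V <- V + (h/6)(k1 + 2k2 + 2k3 + k4): V^p = -0.9903, V^q = -0.4714
step 2: k1 = (0.079260, 0.218562), k2 = (0.122244, 0.294922), k3 = (0.121446, 0.287438), k4 = (0.163027, 0.328315); V <- V + (h/6)(k1 + 2k2 + 2k3 + k4): V^p = -0.9599, V^q = -0.4000
step 3: k1 = (0.163026, 0.328849), k2 = (0.198931, 0.334593), k3 = (0.197971, 0.334054), k4 = (0.224615, 0.313440); V <- V + (h/6)(k1 + 2k2 + 2k3 + k4): V^p = -0.9106, V^q = -0.3176
step 4: k1 = (0.224637, 0.314558), k2 = (0.240478, 0.277691), k3 = (0.239421, 0.282730), k4 = (0.244427, 0.237300); V <- V + (h/6)(k1 + 2k2 + 2k3 + k4): V^p = -0.8511, V^q = -0.2479
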